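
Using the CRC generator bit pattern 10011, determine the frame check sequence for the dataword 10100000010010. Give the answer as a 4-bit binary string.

Append 4 zeros: 101000000100100000. Divide by 10011 (XOR where the leading bit is 1):
  pos 0: 10100 XOR 10011 = 00111
  pos 2: 11100 XOR 10011 = 01111
  pos 3: 11110 XOR 10011 = 01101
  pos 4: 11010 XOR 10011 = 01001
  pos 5: 10011 XOR 10011 = 00000
  pos 12: 10000 XOR 10011 = 00011
Remainder (last 4 bits) = 0110. This is the CRC / FCS.

0110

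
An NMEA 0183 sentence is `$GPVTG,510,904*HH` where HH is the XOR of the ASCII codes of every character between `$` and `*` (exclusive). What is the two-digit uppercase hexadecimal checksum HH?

5B

XOR the ASCII codes of the payload characters:
  'G' = 0x47 → acc = 0x47
  'P' = 0x50 → acc = 0x17
  'V' = 0x56 → acc = 0x41
  'T' = 0x54 → acc = 0x15
  'G' = 0x47 → acc = 0x52
  ',' = 0x2C → acc = 0x7E
  '5' = 0x35 → acc = 0x4B
  '1' = 0x31 → acc = 0x7A
  '0' = 0x30 → acc = 0x4A
  ',' = 0x2C → acc = 0x66
  '9' = 0x39 → acc = 0x5F
  '0' = 0x30 → acc = 0x6F
  '4' = 0x34 → acc = 0x5B
Checksum = 0x5B.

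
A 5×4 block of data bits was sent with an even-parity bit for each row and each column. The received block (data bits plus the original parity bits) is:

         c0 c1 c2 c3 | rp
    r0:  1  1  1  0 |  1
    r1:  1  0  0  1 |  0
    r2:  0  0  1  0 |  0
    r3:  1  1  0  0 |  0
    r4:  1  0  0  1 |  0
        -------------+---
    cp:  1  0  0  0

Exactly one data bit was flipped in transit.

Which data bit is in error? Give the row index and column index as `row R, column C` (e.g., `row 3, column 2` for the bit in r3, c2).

Recompute each row's even parity and compare to rp:
  r0: data parity 1, sent rp 1 → ok
  r1: data parity 0, sent rp 0 → ok
  r2: data parity 1, sent rp 0 → mismatch
  r3: data parity 0, sent rp 0 → ok
  r4: data parity 0, sent rp 0 → ok
Recompute each column's even parity and compare to cp:
  c0: data parity 0, sent cp 1 → mismatch
  c1: data parity 0, sent cp 0 → ok
  c2: data parity 0, sent cp 0 → ok
  c3: data parity 0, sent cp 0 → ok
Exactly one row (r2) and one column (c0) fail → the flipped bit is at their intersection.

row 2, column 0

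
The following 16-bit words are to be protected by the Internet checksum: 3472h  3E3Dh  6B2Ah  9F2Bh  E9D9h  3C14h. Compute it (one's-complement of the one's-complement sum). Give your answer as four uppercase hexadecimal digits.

One's-complement addition (fold any carry out of bit 15 back into bit 0):
  0x3472 + 0x3E3D = 0x072AF
  0x72AF + 0x6B2A = 0x0DDD9
  0xDDD9 + 0x9F2B = 0x17D04 → wrap carry → 0x7D05
  0x7D05 + 0xE9D9 = 0x166DE → wrap carry → 0x66DF
  0x66DF + 0x3C14 = 0x0A2F3
One's-complement sum = 0xA2F3.
Checksum = ~0xA2F3 & 0xFFFF = 0x5D0C.

5D0C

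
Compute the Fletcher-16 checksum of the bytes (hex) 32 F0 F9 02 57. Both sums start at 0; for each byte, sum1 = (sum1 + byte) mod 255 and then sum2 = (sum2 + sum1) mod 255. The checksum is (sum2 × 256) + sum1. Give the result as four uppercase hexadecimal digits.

Running sums (mod 255):
  after byte 0 (32): sum1=50, sum2=50
  after byte 1 (F0): sum1=35, sum2=85
  after byte 2 (F9): sum1=29, sum2=114
  after byte 3 (02): sum1=31, sum2=145
  after byte 4 (57): sum1=118, sum2=8
Checksum = sum2·256 + sum1 = 8·256 + 118 = 2166 = 0x0876.

0876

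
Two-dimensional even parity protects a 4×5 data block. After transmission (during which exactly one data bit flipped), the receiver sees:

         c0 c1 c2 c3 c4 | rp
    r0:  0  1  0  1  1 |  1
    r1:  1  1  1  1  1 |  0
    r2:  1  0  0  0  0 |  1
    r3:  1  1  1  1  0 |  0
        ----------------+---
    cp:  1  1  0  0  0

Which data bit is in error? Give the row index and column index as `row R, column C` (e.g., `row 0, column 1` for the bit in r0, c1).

row 1, column 3

Recompute each row's even parity and compare to rp:
  r0: data parity 1, sent rp 1 → ok
  r1: data parity 1, sent rp 0 → mismatch
  r2: data parity 1, sent rp 1 → ok
  r3: data parity 0, sent rp 0 → ok
Recompute each column's even parity and compare to cp:
  c0: data parity 1, sent cp 1 → ok
  c1: data parity 1, sent cp 1 → ok
  c2: data parity 0, sent cp 0 → ok
  c3: data parity 1, sent cp 0 → mismatch
  c4: data parity 0, sent cp 0 → ok
Exactly one row (r1) and one column (c3) fail → the flipped bit is at their intersection.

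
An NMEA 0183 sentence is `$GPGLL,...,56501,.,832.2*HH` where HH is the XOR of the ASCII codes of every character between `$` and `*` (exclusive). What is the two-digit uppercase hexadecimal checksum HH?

XOR the ASCII codes of the payload characters:
  'G' = 0x47 → acc = 0x47
  'P' = 0x50 → acc = 0x17
  'G' = 0x47 → acc = 0x50
  'L' = 0x4C → acc = 0x1C
  'L' = 0x4C → acc = 0x50
  ',' = 0x2C → acc = 0x7C
  '.' = 0x2E → acc = 0x52
  '.' = 0x2E → acc = 0x7C
  '.' = 0x2E → acc = 0x52
  ',' = 0x2C → acc = 0x7E
  '5' = 0x35 → acc = 0x4B
  '6' = 0x36 → acc = 0x7D
  '5' = 0x35 → acc = 0x48
  '0' = 0x30 → acc = 0x78
  '1' = 0x31 → acc = 0x49
  ',' = 0x2C → acc = 0x65
  '.' = 0x2E → acc = 0x4B
  ',' = 0x2C → acc = 0x67
  '8' = 0x38 → acc = 0x5F
  '3' = 0x33 → acc = 0x6C
  '2' = 0x32 → acc = 0x5E
  '.' = 0x2E → acc = 0x70
  '2' = 0x32 → acc = 0x42
Checksum = 0x42.

42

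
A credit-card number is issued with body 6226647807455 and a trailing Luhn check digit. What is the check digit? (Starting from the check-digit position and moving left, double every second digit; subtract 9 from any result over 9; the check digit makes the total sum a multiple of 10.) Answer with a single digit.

Partial digits right→left: 5 5 4 7 0 8 7 4 6 6 2 2 6
Double every second digit counting from the check-digit position (so the 1st, 3rd, 5th, ... of the partial from the right).
  doubled (with −9 where >9): 1 8 0 5 3 4 3 → sum 24
  kept as-is: 5 7 8 4 6 2 → sum 32
Total = 24 + 32 = 56.
Check digit = (10 − (56 mod 10)) mod 10 = 4.

4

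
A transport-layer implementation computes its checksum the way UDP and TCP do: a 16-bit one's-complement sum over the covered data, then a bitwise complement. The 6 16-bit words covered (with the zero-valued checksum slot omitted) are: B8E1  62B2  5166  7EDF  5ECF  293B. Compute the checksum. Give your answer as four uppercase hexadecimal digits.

8C1B

One's-complement addition (fold any carry out of bit 15 back into bit 0):
  0xB8E1 + 0x62B2 = 0x11B93 → wrap carry → 0x1B94
  0x1B94 + 0x5166 = 0x06CFA
  0x6CFA + 0x7EDF = 0x0EBD9
  0xEBD9 + 0x5ECF = 0x14AA8 → wrap carry → 0x4AA9
  0x4AA9 + 0x293B = 0x073E4
One's-complement sum = 0x73E4.
Checksum = ~0x73E4 & 0xFFFF = 0x8C1B.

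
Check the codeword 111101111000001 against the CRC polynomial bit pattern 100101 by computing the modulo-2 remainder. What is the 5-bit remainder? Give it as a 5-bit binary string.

00000

Modulo-2 division of 111101111000001 by 100101:
  pos 0: 111101 XOR 100101 = 011000
  pos 1: 110001 XOR 100101 = 010100
  pos 2: 101001 XOR 100101 = 001100
  pos 4: 110010 XOR 100101 = 010111
  pos 5: 101110 XOR 100101 = 001011
  pos 7: 101100 XOR 100101 = 001001
  pos 9: 100101 XOR 100101 = 000000
Remainder = 00000 (zero — the frame passes the CRC check).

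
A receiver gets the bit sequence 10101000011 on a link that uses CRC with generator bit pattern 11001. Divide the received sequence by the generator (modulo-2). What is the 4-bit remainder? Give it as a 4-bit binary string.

1000

Modulo-2 division of 10101000011 by 11001:
  pos 0: 10101 XOR 11001 = 01100
  pos 1: 11000 XOR 11001 = 00001
  pos 5: 10001 XOR 11001 = 01000
  pos 6: 10001 XOR 11001 = 01000
Remainder = 1000 (nonzero — an error is detected).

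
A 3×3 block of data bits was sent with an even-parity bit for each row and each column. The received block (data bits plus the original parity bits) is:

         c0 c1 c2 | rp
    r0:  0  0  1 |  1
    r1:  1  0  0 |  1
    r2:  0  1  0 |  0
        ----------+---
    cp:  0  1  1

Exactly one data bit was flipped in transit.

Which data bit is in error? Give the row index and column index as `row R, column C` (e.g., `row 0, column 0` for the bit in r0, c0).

row 2, column 0

Recompute each row's even parity and compare to rp:
  r0: data parity 1, sent rp 1 → ok
  r1: data parity 1, sent rp 1 → ok
  r2: data parity 1, sent rp 0 → mismatch
Recompute each column's even parity and compare to cp:
  c0: data parity 1, sent cp 0 → mismatch
  c1: data parity 1, sent cp 1 → ok
  c2: data parity 1, sent cp 1 → ok
Exactly one row (r2) and one column (c0) fail → the flipped bit is at their intersection.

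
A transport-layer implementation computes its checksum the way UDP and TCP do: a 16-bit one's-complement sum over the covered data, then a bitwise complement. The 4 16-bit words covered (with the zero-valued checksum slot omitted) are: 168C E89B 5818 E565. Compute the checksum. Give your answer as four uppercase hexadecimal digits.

One's-complement addition (fold any carry out of bit 15 back into bit 0):
  0x168C + 0xE89B = 0x0FF27
  0xFF27 + 0x5818 = 0x1573F → wrap carry → 0x5740
  0x5740 + 0xE565 = 0x13CA5 → wrap carry → 0x3CA6
One's-complement sum = 0x3CA6.
Checksum = ~0x3CA6 & 0xFFFF = 0xC359.

C359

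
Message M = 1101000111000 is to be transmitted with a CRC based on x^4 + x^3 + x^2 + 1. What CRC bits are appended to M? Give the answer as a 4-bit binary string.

Append 4 zeros: 11010001110000000. Divide by 11101 (XOR where the leading bit is 1):
  pos 0: 11010 XOR 11101 = 00111
  pos 2: 11100 XOR 11101 = 00001
  pos 6: 11110 XOR 11101 = 00011
  pos 9: 11000 XOR 11101 = 00101
  pos 11: 10100 XOR 11101 = 01001
  pos 12: 10010 XOR 11101 = 01111
Remainder (last 4 bits) = 1111. This is the CRC / FCS.

1111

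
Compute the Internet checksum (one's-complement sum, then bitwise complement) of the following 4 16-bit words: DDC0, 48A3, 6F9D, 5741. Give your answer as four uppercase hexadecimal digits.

One's-complement addition (fold any carry out of bit 15 back into bit 0):
  0xDDC0 + 0x48A3 = 0x12663 → wrap carry → 0x2664
  0x2664 + 0x6F9D = 0x09601
  0x9601 + 0x5741 = 0x0ED42
One's-complement sum = 0xED42.
Checksum = ~0xED42 & 0xFFFF = 0x12BD.

12BD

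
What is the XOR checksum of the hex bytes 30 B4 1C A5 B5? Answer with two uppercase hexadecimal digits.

XOR the bytes together:
  start with 0x30
  0x30 ⊕ 0xB4 = 0x84
  0x84 ⊕ 0x1C = 0x98
  0x98 ⊕ 0xA5 = 0x3D
  0x3D ⊕ 0xB5 = 0x88

88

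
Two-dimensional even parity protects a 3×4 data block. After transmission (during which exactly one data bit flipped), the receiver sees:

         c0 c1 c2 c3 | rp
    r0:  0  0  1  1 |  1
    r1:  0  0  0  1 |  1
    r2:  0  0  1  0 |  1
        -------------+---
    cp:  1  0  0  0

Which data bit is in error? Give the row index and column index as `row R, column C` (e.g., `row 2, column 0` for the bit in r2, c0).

row 0, column 0

Recompute each row's even parity and compare to rp:
  r0: data parity 0, sent rp 1 → mismatch
  r1: data parity 1, sent rp 1 → ok
  r2: data parity 1, sent rp 1 → ok
Recompute each column's even parity and compare to cp:
  c0: data parity 0, sent cp 1 → mismatch
  c1: data parity 0, sent cp 0 → ok
  c2: data parity 0, sent cp 0 → ok
  c3: data parity 0, sent cp 0 → ok
Exactly one row (r0) and one column (c0) fail → the flipped bit is at their intersection.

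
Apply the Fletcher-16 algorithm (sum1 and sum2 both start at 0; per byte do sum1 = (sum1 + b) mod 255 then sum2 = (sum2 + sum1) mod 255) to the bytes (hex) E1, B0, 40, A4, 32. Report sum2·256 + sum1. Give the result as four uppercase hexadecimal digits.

Running sums (mod 255):
  after byte 0 (E1): sum1=225, sum2=225
  after byte 1 (B0): sum1=146, sum2=116
  after byte 2 (40): sum1=210, sum2=71
  after byte 3 (A4): sum1=119, sum2=190
  after byte 4 (32): sum1=169, sum2=104
Checksum = sum2·256 + sum1 = 104·256 + 169 = 26793 = 0x68A9.

68A9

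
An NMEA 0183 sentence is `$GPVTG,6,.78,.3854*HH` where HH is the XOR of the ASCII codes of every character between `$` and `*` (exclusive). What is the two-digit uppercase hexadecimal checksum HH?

4D

XOR the ASCII codes of the payload characters:
  'G' = 0x47 → acc = 0x47
  'P' = 0x50 → acc = 0x17
  'V' = 0x56 → acc = 0x41
  'T' = 0x54 → acc = 0x15
  'G' = 0x47 → acc = 0x52
  ',' = 0x2C → acc = 0x7E
  '6' = 0x36 → acc = 0x48
  ',' = 0x2C → acc = 0x64
  '.' = 0x2E → acc = 0x4A
  '7' = 0x37 → acc = 0x7D
  '8' = 0x38 → acc = 0x45
  ',' = 0x2C → acc = 0x69
  '.' = 0x2E → acc = 0x47
  '3' = 0x33 → acc = 0x74
  '8' = 0x38 → acc = 0x4C
  '5' = 0x35 → acc = 0x79
  '4' = 0x34 → acc = 0x4D
Checksum = 0x4D.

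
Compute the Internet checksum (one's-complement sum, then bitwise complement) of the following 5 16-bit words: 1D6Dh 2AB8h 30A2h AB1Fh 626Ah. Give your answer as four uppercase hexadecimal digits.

79AE

One's-complement addition (fold any carry out of bit 15 back into bit 0):
  0x1D6D + 0x2AB8 = 0x04825
  0x4825 + 0x30A2 = 0x078C7
  0x78C7 + 0xAB1F = 0x123E6 → wrap carry → 0x23E7
  0x23E7 + 0x626A = 0x08651
One's-complement sum = 0x8651.
Checksum = ~0x8651 & 0xFFFF = 0x79AE.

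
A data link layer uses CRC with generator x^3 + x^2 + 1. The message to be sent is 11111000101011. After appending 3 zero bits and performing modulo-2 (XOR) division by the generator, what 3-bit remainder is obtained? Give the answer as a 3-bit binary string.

100

Append 3 zeros: 11111000101011000. Divide by 1101 (XOR where the leading bit is 1):
  pos 0: 1111 XOR 1101 = 0010
  pos 2: 1010 XOR 1101 = 0111
  pos 3: 1110 XOR 1101 = 0011
  pos 5: 1101 XOR 1101 = 0000
  pos 10: 1011 XOR 1101 = 0110
  pos 11: 1100 XOR 1101 = 0001
Remainder (last 3 bits) = 100. This is the CRC / FCS.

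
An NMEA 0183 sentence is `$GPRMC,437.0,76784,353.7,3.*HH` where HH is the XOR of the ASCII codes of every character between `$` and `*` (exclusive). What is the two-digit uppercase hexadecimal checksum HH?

XOR the ASCII codes of the payload characters:
  'G' = 0x47 → acc = 0x47
  'P' = 0x50 → acc = 0x17
  'R' = 0x52 → acc = 0x45
  'M' = 0x4D → acc = 0x08
  'C' = 0x43 → acc = 0x4B
  ',' = 0x2C → acc = 0x67
  '4' = 0x34 → acc = 0x53
  '3' = 0x33 → acc = 0x60
  '7' = 0x37 → acc = 0x57
  '.' = 0x2E → acc = 0x79
  '0' = 0x30 → acc = 0x49
  ',' = 0x2C → acc = 0x65
  '7' = 0x37 → acc = 0x52
  '6' = 0x36 → acc = 0x64
  '7' = 0x37 → acc = 0x53
  '8' = 0x38 → acc = 0x6B
  '4' = 0x34 → acc = 0x5F
  ',' = 0x2C → acc = 0x73
  '3' = 0x33 → acc = 0x40
  '5' = 0x35 → acc = 0x75
  '3' = 0x33 → acc = 0x46
  '.' = 0x2E → acc = 0x68
  '7' = 0x37 → acc = 0x5F
  ',' = 0x2C → acc = 0x73
  '3' = 0x33 → acc = 0x40
  '.' = 0x2E → acc = 0x6E
Checksum = 0x6E.

6E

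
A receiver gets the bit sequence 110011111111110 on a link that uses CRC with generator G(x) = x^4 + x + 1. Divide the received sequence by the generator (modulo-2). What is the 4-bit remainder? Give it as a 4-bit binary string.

0000

Modulo-2 division of 110011111111110 by 10011:
  pos 0: 11001 XOR 10011 = 01010
  pos 1: 10101 XOR 10011 = 00110
  pos 3: 11011 XOR 10011 = 01000
  pos 4: 10001 XOR 10011 = 00010
  pos 7: 10111 XOR 10011 = 00100
  pos 9: 10011 XOR 10011 = 00000
Remainder = 0000 (zero — the frame passes the CRC check).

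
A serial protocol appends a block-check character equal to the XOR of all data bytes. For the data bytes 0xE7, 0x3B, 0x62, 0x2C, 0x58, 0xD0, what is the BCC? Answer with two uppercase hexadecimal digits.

1A

XOR the bytes together:
  start with 0xE7
  0xE7 ⊕ 0x3B = 0xDC
  0xDC ⊕ 0x62 = 0xBE
  0xBE ⊕ 0x2C = 0x92
  0x92 ⊕ 0x58 = 0xCA
  0xCA ⊕ 0xD0 = 0x1A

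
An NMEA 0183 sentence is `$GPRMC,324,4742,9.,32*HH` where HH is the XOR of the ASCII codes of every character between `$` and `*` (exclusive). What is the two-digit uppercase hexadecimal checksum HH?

XOR the ASCII codes of the payload characters:
  'G' = 0x47 → acc = 0x47
  'P' = 0x50 → acc = 0x17
  'R' = 0x52 → acc = 0x45
  'M' = 0x4D → acc = 0x08
  'C' = 0x43 → acc = 0x4B
  ',' = 0x2C → acc = 0x67
  '3' = 0x33 → acc = 0x54
  '2' = 0x32 → acc = 0x66
  '4' = 0x34 → acc = 0x52
  ',' = 0x2C → acc = 0x7E
  '4' = 0x34 → acc = 0x4A
  '7' = 0x37 → acc = 0x7D
  '4' = 0x34 → acc = 0x49
  '2' = 0x32 → acc = 0x7B
  ',' = 0x2C → acc = 0x57
  '9' = 0x39 → acc = 0x6E
  '.' = 0x2E → acc = 0x40
  ',' = 0x2C → acc = 0x6C
  '3' = 0x33 → acc = 0x5F
  '2' = 0x32 → acc = 0x6D
Checksum = 0x6D.

6D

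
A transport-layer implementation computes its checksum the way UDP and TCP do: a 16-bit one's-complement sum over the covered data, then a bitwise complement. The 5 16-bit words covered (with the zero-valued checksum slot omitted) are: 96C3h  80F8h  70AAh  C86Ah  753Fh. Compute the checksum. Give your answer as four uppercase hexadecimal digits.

39EF

One's-complement addition (fold any carry out of bit 15 back into bit 0):
  0x96C3 + 0x80F8 = 0x117BB → wrap carry → 0x17BC
  0x17BC + 0x70AA = 0x08866
  0x8866 + 0xC86A = 0x150D0 → wrap carry → 0x50D1
  0x50D1 + 0x753F = 0x0C610
One's-complement sum = 0xC610.
Checksum = ~0xC610 & 0xFFFF = 0x39EF.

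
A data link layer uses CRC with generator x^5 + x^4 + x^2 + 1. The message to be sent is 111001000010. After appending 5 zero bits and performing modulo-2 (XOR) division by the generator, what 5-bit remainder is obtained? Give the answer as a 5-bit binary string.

01000

Append 5 zeros: 11100100001000000. Divide by 110101 (XOR where the leading bit is 1):
  pos 0: 111001 XOR 110101 = 001100
  pos 2: 110000 XOR 110101 = 000101
  pos 5: 101001 XOR 110101 = 011100
  pos 6: 111000 XOR 110101 = 001101
  pos 8: 110100 XOR 110101 = 000001
Remainder (last 5 bits) = 01000. This is the CRC / FCS.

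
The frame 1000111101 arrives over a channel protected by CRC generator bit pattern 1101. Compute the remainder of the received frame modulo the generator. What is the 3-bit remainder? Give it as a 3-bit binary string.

Modulo-2 division of 1000111101 by 1101:
  pos 0: 1000 XOR 1101 = 0101
  pos 1: 1011 XOR 1101 = 0110
  pos 2: 1101 XOR 1101 = 0000
  pos 6: 1101 XOR 1101 = 0000
Remainder = 000 (zero — the frame passes the CRC check).

000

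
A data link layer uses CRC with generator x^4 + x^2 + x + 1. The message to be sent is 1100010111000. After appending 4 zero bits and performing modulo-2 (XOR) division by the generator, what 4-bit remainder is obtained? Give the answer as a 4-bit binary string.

0110

Append 4 zeros: 11000101110000000. Divide by 10111 (XOR where the leading bit is 1):
  pos 0: 11000 XOR 10111 = 01111
  pos 1: 11111 XOR 10111 = 01000
  pos 2: 10000 XOR 10111 = 00111
  pos 4: 11111 XOR 10111 = 01000
  pos 5: 10001 XOR 10111 = 00110
  pos 7: 11000 XOR 10111 = 01111
  pos 8: 11110 XOR 10111 = 01001
  pos 9: 10010 XOR 10111 = 00101
  pos 11: 10100 XOR 10111 = 00011
Remainder (last 4 bits) = 0110. This is the CRC / FCS.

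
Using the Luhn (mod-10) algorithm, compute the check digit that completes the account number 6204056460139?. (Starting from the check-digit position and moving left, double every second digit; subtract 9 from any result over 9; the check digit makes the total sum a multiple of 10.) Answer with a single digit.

2

Partial digits right→left: 9 3 1 0 6 4 6 5 0 4 0 2 6
Double every second digit counting from the check-digit position (so the 1st, 3rd, 5th, ... of the partial from the right).
  doubled (with −9 where >9): 9 2 3 3 0 0 3 → sum 20
  kept as-is: 3 0 4 5 4 2 → sum 18
Total = 20 + 18 = 38.
Check digit = (10 − (38 mod 10)) mod 10 = 2.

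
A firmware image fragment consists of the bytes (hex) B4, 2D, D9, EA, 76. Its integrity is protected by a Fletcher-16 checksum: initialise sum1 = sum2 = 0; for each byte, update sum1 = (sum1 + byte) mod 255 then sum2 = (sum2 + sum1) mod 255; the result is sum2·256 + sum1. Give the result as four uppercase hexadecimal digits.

161D

Running sums (mod 255):
  after byte 0 (B4): sum1=180, sum2=180
  after byte 1 (2D): sum1=225, sum2=150
  after byte 2 (D9): sum1=187, sum2=82
  after byte 3 (EA): sum1=166, sum2=248
  after byte 4 (76): sum1=29, sum2=22
Checksum = sum2·256 + sum1 = 22·256 + 29 = 5661 = 0x161D.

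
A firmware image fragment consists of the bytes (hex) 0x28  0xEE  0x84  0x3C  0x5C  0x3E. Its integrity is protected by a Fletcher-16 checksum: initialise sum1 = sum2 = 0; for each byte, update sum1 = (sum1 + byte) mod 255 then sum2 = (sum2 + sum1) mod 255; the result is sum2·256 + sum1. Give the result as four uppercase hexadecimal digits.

5972

Running sums (mod 255):
  after byte 0 (0x28): sum1=40, sum2=40
  after byte 1 (0xEE): sum1=23, sum2=63
  after byte 2 (0x84): sum1=155, sum2=218
  after byte 3 (0x3C): sum1=215, sum2=178
  after byte 4 (0x5C): sum1=52, sum2=230
  after byte 5 (0x3E): sum1=114, sum2=89
Checksum = sum2·256 + sum1 = 89·256 + 114 = 22898 = 0x5972.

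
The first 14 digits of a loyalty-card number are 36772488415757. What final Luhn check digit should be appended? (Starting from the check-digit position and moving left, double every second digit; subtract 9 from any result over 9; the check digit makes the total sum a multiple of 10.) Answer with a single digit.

Partial digits right→left: 7 5 7 5 1 4 8 8 4 2 7 7 6 3
Double every second digit counting from the check-digit position (so the 1st, 3rd, 5th, ... of the partial from the right).
  doubled (with −9 where >9): 5 5 2 7 8 5 3 → sum 35
  kept as-is: 5 5 4 8 2 7 3 → sum 34
Total = 35 + 34 = 69.
Check digit = (10 − (69 mod 10)) mod 10 = 1.

1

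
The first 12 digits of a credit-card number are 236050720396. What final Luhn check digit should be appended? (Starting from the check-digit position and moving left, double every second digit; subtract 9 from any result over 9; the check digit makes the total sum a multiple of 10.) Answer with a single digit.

2

Partial digits right→left: 6 9 3 0 2 7 0 5 0 6 3 2
Double every second digit counting from the check-digit position (so the 1st, 3rd, 5th, ... of the partial from the right).
  doubled (with −9 where >9): 3 6 4 0 0 6 → sum 19
  kept as-is: 9 0 7 5 6 2 → sum 29
Total = 19 + 29 = 48.
Check digit = (10 − (48 mod 10)) mod 10 = 2.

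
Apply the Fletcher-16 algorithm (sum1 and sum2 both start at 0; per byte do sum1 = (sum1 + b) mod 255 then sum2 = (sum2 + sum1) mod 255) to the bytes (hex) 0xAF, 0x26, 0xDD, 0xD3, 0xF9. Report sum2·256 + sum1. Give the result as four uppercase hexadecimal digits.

Running sums (mod 255):
  after byte 0 (0xAF): sum1=175, sum2=175
  after byte 1 (0x26): sum1=213, sum2=133
  after byte 2 (0xDD): sum1=179, sum2=57
  after byte 3 (0xD3): sum1=135, sum2=192
  after byte 4 (0xF9): sum1=129, sum2=66
Checksum = sum2·256 + sum1 = 66·256 + 129 = 17025 = 0x4281.

4281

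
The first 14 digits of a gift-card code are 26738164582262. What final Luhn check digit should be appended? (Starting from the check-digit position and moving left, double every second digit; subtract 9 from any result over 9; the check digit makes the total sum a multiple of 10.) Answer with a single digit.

Partial digits right→left: 2 6 2 2 8 5 4 6 1 8 3 7 6 2
Double every second digit counting from the check-digit position (so the 1st, 3rd, 5th, ... of the partial from the right).
  doubled (with −9 where >9): 4 4 7 8 2 6 3 → sum 34
  kept as-is: 6 2 5 6 8 7 2 → sum 36
Total = 34 + 36 = 70.
Check digit = (10 − (70 mod 10)) mod 10 = 0.

0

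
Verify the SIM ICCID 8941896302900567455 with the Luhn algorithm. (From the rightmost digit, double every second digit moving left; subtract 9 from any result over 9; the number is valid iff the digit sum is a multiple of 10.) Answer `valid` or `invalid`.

From the right, keep odd positions and double even positions (subtract 9 from any doubled value over 9):
  doubled (positions 2,4,...): 1 5 1 0 4 6 9 2 9 → sum 37
  kept (positions 1,3,...): 5 4 6 0 9 0 6 8 4 8 → sum 50
Total = 87.
87 mod 10 = 7, so the number is invalid.

invalid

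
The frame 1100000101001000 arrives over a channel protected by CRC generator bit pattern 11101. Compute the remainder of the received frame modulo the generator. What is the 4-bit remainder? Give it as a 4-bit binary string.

0111

Modulo-2 division of 1100000101001000 by 11101:
  pos 0: 11000 XOR 11101 = 00101
  pos 2: 10100 XOR 11101 = 01001
  pos 3: 10011 XOR 11101 = 01110
  pos 4: 11100 XOR 11101 = 00001
  pos 8: 11001 XOR 11101 = 00100
  pos 10: 10000 XOR 11101 = 01101
  pos 11: 11010 XOR 11101 = 00111
Remainder = 0111 (nonzero — an error is detected).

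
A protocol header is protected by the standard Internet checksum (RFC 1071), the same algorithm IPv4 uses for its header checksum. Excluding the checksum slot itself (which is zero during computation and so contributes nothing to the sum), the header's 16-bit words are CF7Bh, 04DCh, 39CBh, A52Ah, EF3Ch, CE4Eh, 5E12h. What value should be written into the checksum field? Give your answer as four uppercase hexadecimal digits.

3114

One's-complement addition (fold any carry out of bit 15 back into bit 0):
  0xCF7B + 0x04DC = 0x0D457
  0xD457 + 0x39CB = 0x10E22 → wrap carry → 0x0E23
  0x0E23 + 0xA52A = 0x0B34D
  0xB34D + 0xEF3C = 0x1A289 → wrap carry → 0xA28A
  0xA28A + 0xCE4E = 0x170D8 → wrap carry → 0x70D9
  0x70D9 + 0x5E12 = 0x0CEEB
One's-complement sum = 0xCEEB.
Checksum = ~0xCEEB & 0xFFFF = 0x3114.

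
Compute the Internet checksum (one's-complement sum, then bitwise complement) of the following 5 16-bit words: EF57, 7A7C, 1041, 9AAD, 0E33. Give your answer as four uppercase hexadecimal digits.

One's-complement addition (fold any carry out of bit 15 back into bit 0):
  0xEF57 + 0x7A7C = 0x169D3 → wrap carry → 0x69D4
  0x69D4 + 0x1041 = 0x07A15
  0x7A15 + 0x9AAD = 0x114C2 → wrap carry → 0x14C3
  0x14C3 + 0x0E33 = 0x022F6
One's-complement sum = 0x22F6.
Checksum = ~0x22F6 & 0xFFFF = 0xDD09.

DD09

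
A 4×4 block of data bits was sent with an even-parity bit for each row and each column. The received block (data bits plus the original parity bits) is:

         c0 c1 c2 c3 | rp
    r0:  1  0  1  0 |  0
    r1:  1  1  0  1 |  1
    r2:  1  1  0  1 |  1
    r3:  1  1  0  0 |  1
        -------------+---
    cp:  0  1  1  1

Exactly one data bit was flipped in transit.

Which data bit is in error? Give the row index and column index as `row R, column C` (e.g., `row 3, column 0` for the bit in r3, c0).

Recompute each row's even parity and compare to rp:
  r0: data parity 0, sent rp 0 → ok
  r1: data parity 1, sent rp 1 → ok
  r2: data parity 1, sent rp 1 → ok
  r3: data parity 0, sent rp 1 → mismatch
Recompute each column's even parity and compare to cp:
  c0: data parity 0, sent cp 0 → ok
  c1: data parity 1, sent cp 1 → ok
  c2: data parity 1, sent cp 1 → ok
  c3: data parity 0, sent cp 1 → mismatch
Exactly one row (r3) and one column (c3) fail → the flipped bit is at their intersection.

row 3, column 3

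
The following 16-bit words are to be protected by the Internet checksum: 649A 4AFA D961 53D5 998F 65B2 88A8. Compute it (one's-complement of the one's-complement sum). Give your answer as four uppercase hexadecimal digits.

One's-complement addition (fold any carry out of bit 15 back into bit 0):
  0x649A + 0x4AFA = 0x0AF94
  0xAF94 + 0xD961 = 0x188F5 → wrap carry → 0x88F6
  0x88F6 + 0x53D5 = 0x0DCCB
  0xDCCB + 0x998F = 0x1765A → wrap carry → 0x765B
  0x765B + 0x65B2 = 0x0DC0D
  0xDC0D + 0x88A8 = 0x164B5 → wrap carry → 0x64B6
One's-complement sum = 0x64B6.
Checksum = ~0x64B6 & 0xFFFF = 0x9B49.

9B49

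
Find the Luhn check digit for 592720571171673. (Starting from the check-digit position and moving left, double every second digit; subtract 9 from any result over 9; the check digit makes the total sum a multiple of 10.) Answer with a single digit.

Partial digits right→left: 3 7 6 1 7 1 1 7 5 0 2 7 2 9 5
Double every second digit counting from the check-digit position (so the 1st, 3rd, 5th, ... of the partial from the right).
  doubled (with −9 where >9): 6 3 5 2 1 4 4 1 → sum 26
  kept as-is: 7 1 1 7 0 7 9 → sum 32
Total = 26 + 32 = 58.
Check digit = (10 − (58 mod 10)) mod 10 = 2.

2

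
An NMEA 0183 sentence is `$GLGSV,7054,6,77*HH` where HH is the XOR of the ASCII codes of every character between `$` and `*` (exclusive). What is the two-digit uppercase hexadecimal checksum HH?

55

XOR the ASCII codes of the payload characters:
  'G' = 0x47 → acc = 0x47
  'L' = 0x4C → acc = 0x0B
  'G' = 0x47 → acc = 0x4C
  'S' = 0x53 → acc = 0x1F
  'V' = 0x56 → acc = 0x49
  ',' = 0x2C → acc = 0x65
  '7' = 0x37 → acc = 0x52
  '0' = 0x30 → acc = 0x62
  '5' = 0x35 → acc = 0x57
  '4' = 0x34 → acc = 0x63
  ',' = 0x2C → acc = 0x4F
  '6' = 0x36 → acc = 0x79
  ',' = 0x2C → acc = 0x55
  '7' = 0x37 → acc = 0x62
  '7' = 0x37 → acc = 0x55
Checksum = 0x55.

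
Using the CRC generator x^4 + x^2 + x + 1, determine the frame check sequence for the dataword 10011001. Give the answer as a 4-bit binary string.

Append 4 zeros: 100110010000. Divide by 10111 (XOR where the leading bit is 1):
  pos 0: 10011 XOR 10111 = 00100
  pos 2: 10000 XOR 10111 = 00111
  pos 4: 11110 XOR 10111 = 01001
  pos 5: 10010 XOR 10111 = 00101
  pos 7: 10100 XOR 10111 = 00011
Remainder (last 4 bits) = 0011. This is the CRC / FCS.

0011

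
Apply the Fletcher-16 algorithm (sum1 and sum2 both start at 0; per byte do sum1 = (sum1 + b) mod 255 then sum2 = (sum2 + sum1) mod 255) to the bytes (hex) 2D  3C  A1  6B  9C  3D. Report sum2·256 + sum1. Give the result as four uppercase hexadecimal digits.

7B50

Running sums (mod 255):
  after byte 0 (2D): sum1=45, sum2=45
  after byte 1 (3C): sum1=105, sum2=150
  after byte 2 (A1): sum1=11, sum2=161
  after byte 3 (6B): sum1=118, sum2=24
  after byte 4 (9C): sum1=19, sum2=43
  after byte 5 (3D): sum1=80, sum2=123
Checksum = sum2·256 + sum1 = 123·256 + 80 = 31568 = 0x7B50.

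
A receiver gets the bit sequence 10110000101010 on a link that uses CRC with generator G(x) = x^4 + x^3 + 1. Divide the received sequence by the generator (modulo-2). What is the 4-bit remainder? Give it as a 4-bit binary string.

0000

Modulo-2 division of 10110000101010 by 11001:
  pos 0: 10110 XOR 11001 = 01111
  pos 1: 11110 XOR 11001 = 00111
  pos 3: 11100 XOR 11001 = 00101
  pos 5: 10110 XOR 11001 = 01111
  pos 6: 11111 XOR 11001 = 00110
  pos 8: 11001 XOR 11001 = 00000
Remainder = 0000 (zero — the frame passes the CRC check).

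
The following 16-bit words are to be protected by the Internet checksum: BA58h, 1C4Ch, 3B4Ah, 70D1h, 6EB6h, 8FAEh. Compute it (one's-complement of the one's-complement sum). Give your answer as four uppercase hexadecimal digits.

One's-complement addition (fold any carry out of bit 15 back into bit 0):
  0xBA58 + 0x1C4C = 0x0D6A4
  0xD6A4 + 0x3B4A = 0x111EE → wrap carry → 0x11EF
  0x11EF + 0x70D1 = 0x082C0
  0x82C0 + 0x6EB6 = 0x0F176
  0xF176 + 0x8FAE = 0x18124 → wrap carry → 0x8125
One's-complement sum = 0x8125.
Checksum = ~0x8125 & 0xFFFF = 0x7EDA.

7EDA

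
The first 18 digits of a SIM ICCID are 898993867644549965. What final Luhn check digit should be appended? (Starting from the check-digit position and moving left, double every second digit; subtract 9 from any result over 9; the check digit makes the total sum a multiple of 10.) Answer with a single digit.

0

Partial digits right→left: 5 6 9 9 4 5 4 4 6 7 6 8 3 9 9 8 9 8
Double every second digit counting from the check-digit position (so the 1st, 3rd, 5th, ... of the partial from the right).
  doubled (with −9 where >9): 1 9 8 8 3 3 6 9 9 → sum 56
  kept as-is: 6 9 5 4 7 8 9 8 8 → sum 64
Total = 56 + 64 = 120.
Check digit = (10 − (120 mod 10)) mod 10 = 0.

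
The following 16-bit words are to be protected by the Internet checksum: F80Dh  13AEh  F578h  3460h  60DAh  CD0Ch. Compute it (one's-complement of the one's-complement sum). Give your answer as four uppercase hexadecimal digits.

One's-complement addition (fold any carry out of bit 15 back into bit 0):
  0xF80D + 0x13AE = 0x10BBB → wrap carry → 0x0BBC
  0x0BBC + 0xF578 = 0x10134 → wrap carry → 0x0135
  0x0135 + 0x3460 = 0x03595
  0x3595 + 0x60DA = 0x0966F
  0x966F + 0xCD0C = 0x1637B → wrap carry → 0x637C
One's-complement sum = 0x637C.
Checksum = ~0x637C & 0xFFFF = 0x9C83.

9C83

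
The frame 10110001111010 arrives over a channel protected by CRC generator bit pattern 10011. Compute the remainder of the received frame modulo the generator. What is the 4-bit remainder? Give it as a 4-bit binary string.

Modulo-2 division of 10110001111010 by 10011:
  pos 0: 10110 XOR 10011 = 00101
  pos 2: 10100 XOR 10011 = 00111
  pos 4: 11111 XOR 10011 = 01100
  pos 5: 11001 XOR 10011 = 01010
  pos 6: 10101 XOR 10011 = 00110
  pos 8: 11001 XOR 10011 = 01010
  pos 9: 10100 XOR 10011 = 00111
Remainder = 0111 (nonzero — an error is detected).

0111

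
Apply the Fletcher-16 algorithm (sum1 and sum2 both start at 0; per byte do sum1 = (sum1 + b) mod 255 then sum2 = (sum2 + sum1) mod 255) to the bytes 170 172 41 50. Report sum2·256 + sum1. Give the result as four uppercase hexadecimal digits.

Running sums (mod 255):
  after byte 0 (170): sum1=170, sum2=170
  after byte 1 (172): sum1=87, sum2=2
  after byte 2 (41): sum1=128, sum2=130
  after byte 3 (50): sum1=178, sum2=53
Checksum = sum2·256 + sum1 = 53·256 + 178 = 13746 = 0x35B2.

35B2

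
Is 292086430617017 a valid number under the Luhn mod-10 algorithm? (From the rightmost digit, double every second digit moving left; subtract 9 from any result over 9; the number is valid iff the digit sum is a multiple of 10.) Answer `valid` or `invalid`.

From the right, keep odd positions and double even positions (subtract 9 from any doubled value over 9):
  doubled (positions 2,4,...): 2 5 3 6 3 0 9 → sum 28
  kept (positions 1,3,...): 7 0 1 0 4 8 2 2 → sum 24
Total = 52.
52 mod 10 = 2, so the number is invalid.

invalid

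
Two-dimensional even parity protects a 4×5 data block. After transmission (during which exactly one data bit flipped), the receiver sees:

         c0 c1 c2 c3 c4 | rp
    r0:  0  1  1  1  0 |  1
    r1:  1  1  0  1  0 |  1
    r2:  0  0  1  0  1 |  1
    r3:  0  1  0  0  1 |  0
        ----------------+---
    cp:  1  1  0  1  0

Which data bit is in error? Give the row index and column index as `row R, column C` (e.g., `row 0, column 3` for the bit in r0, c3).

Recompute each row's even parity and compare to rp:
  r0: data parity 1, sent rp 1 → ok
  r1: data parity 1, sent rp 1 → ok
  r2: data parity 0, sent rp 1 → mismatch
  r3: data parity 0, sent rp 0 → ok
Recompute each column's even parity and compare to cp:
  c0: data parity 1, sent cp 1 → ok
  c1: data parity 1, sent cp 1 → ok
  c2: data parity 0, sent cp 0 → ok
  c3: data parity 0, sent cp 1 → mismatch
  c4: data parity 0, sent cp 0 → ok
Exactly one row (r2) and one column (c3) fail → the flipped bit is at their intersection.

row 2, column 3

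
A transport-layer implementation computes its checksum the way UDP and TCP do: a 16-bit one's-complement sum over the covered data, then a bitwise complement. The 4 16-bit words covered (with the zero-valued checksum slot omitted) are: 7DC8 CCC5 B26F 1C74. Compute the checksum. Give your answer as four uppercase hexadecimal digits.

E68D

One's-complement addition (fold any carry out of bit 15 back into bit 0):
  0x7DC8 + 0xCCC5 = 0x14A8D → wrap carry → 0x4A8E
  0x4A8E + 0xB26F = 0x0FCFD
  0xFCFD + 0x1C74 = 0x11971 → wrap carry → 0x1972
One's-complement sum = 0x1972.
Checksum = ~0x1972 & 0xFFFF = 0xE68D.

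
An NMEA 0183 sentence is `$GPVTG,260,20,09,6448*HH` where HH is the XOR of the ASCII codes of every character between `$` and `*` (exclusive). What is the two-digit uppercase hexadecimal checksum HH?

XOR the ASCII codes of the payload characters:
  'G' = 0x47 → acc = 0x47
  'P' = 0x50 → acc = 0x17
  'V' = 0x56 → acc = 0x41
  'T' = 0x54 → acc = 0x15
  'G' = 0x47 → acc = 0x52
  ',' = 0x2C → acc = 0x7E
  '2' = 0x32 → acc = 0x4C
  '6' = 0x36 → acc = 0x7A
  '0' = 0x30 → acc = 0x4A
  ',' = 0x2C → acc = 0x66
  '2' = 0x32 → acc = 0x54
  '0' = 0x30 → acc = 0x64
  ',' = 0x2C → acc = 0x48
  '0' = 0x30 → acc = 0x78
  '9' = 0x39 → acc = 0x41
  ',' = 0x2C → acc = 0x6D
  '6' = 0x36 → acc = 0x5B
  '4' = 0x34 → acc = 0x6F
  '4' = 0x34 → acc = 0x5B
  '8' = 0x38 → acc = 0x63
Checksum = 0x63.

63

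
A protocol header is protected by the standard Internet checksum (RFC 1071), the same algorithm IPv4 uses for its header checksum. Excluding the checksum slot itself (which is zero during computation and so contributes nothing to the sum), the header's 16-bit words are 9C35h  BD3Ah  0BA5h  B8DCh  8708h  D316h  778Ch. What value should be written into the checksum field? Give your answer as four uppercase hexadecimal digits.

One's-complement addition (fold any carry out of bit 15 back into bit 0):
  0x9C35 + 0xBD3A = 0x1596F → wrap carry → 0x5970
  0x5970 + 0x0BA5 = 0x06515
  0x6515 + 0xB8DC = 0x11DF1 → wrap carry → 0x1DF2
  0x1DF2 + 0x8708 = 0x0A4FA
  0xA4FA + 0xD316 = 0x17810 → wrap carry → 0x7811
  0x7811 + 0x778C = 0x0EF9D
One's-complement sum = 0xEF9D.
Checksum = ~0xEF9D & 0xFFFF = 0x1062.

1062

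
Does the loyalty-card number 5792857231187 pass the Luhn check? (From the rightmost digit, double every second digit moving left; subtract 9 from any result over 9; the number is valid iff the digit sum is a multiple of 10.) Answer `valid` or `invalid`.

invalid

From the right, keep odd positions and double even positions (subtract 9 from any doubled value over 9):
  doubled (positions 2,4,...): 7 2 4 1 4 5 → sum 23
  kept (positions 1,3,...): 7 1 3 7 8 9 5 → sum 40
Total = 63.
63 mod 10 = 3, so the number is invalid.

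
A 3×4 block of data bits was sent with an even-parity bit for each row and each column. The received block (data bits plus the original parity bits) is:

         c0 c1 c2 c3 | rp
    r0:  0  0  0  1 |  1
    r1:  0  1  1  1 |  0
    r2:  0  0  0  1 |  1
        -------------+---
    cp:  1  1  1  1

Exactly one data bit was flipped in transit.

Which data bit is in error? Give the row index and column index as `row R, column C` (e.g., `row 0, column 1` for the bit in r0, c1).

Recompute each row's even parity and compare to rp:
  r0: data parity 1, sent rp 1 → ok
  r1: data parity 1, sent rp 0 → mismatch
  r2: data parity 1, sent rp 1 → ok
Recompute each column's even parity and compare to cp:
  c0: data parity 0, sent cp 1 → mismatch
  c1: data parity 1, sent cp 1 → ok
  c2: data parity 1, sent cp 1 → ok
  c3: data parity 1, sent cp 1 → ok
Exactly one row (r1) and one column (c0) fail → the flipped bit is at their intersection.

row 1, column 0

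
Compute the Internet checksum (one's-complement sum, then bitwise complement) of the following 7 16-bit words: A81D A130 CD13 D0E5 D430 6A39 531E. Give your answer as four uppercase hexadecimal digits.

872F

One's-complement addition (fold any carry out of bit 15 back into bit 0):
  0xA81D + 0xA130 = 0x1494D → wrap carry → 0x494E
  0x494E + 0xCD13 = 0x11661 → wrap carry → 0x1662
  0x1662 + 0xD0E5 = 0x0E747
  0xE747 + 0xD430 = 0x1BB77 → wrap carry → 0xBB78
  0xBB78 + 0x6A39 = 0x125B1 → wrap carry → 0x25B2
  0x25B2 + 0x531E = 0x078D0
One's-complement sum = 0x78D0.
Checksum = ~0x78D0 & 0xFFFF = 0x872F.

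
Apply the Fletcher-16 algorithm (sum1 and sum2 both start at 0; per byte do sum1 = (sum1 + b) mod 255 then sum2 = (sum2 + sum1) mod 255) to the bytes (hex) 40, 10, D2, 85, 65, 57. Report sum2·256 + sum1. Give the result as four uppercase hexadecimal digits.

Running sums (mod 255):
  after byte 0 (40): sum1=64, sum2=64
  after byte 1 (10): sum1=80, sum2=144
  after byte 2 (D2): sum1=35, sum2=179
  after byte 3 (85): sum1=168, sum2=92
  after byte 4 (65): sum1=14, sum2=106
  after byte 5 (57): sum1=101, sum2=207
Checksum = sum2·256 + sum1 = 207·256 + 101 = 53093 = 0xCF65.

CF65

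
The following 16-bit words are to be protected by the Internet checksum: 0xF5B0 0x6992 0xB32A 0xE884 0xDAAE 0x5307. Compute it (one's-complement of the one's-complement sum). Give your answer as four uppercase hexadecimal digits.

One's-complement addition (fold any carry out of bit 15 back into bit 0):
  0xF5B0 + 0x6992 = 0x15F42 → wrap carry → 0x5F43
  0x5F43 + 0xB32A = 0x1126D → wrap carry → 0x126E
  0x126E + 0xE884 = 0x0FAF2
  0xFAF2 + 0xDAAE = 0x1D5A0 → wrap carry → 0xD5A1
  0xD5A1 + 0x5307 = 0x128A8 → wrap carry → 0x28A9
One's-complement sum = 0x28A9.
Checksum = ~0x28A9 & 0xFFFF = 0xD756.

D756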